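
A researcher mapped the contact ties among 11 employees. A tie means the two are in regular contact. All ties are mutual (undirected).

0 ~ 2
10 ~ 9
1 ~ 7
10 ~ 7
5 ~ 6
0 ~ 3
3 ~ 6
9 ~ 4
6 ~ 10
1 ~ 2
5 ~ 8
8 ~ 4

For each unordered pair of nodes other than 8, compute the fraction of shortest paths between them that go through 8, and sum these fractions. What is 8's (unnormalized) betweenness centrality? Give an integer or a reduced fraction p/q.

3

Pairs whose geodesics pass through 8 — 4–0: 1/2; 4–3: 1/2; 4–6: 1/2; 4–5: 1; 9–5: 1/2.
All other pairs contribute 0.
Summing the contributions gives betweenness(8) = 3.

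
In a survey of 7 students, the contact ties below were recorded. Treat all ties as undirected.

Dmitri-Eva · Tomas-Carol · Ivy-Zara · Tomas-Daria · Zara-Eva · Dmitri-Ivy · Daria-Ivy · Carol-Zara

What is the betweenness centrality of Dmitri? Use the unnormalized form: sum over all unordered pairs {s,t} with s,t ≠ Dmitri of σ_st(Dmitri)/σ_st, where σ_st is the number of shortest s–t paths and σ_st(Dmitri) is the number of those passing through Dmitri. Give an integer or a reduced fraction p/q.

Pairs whose geodesics pass through Dmitri — Daria–Eva: 1/2; Ivy–Eva: 1/2.
All other pairs contribute 0.
Summing the contributions gives betweenness(Dmitri) = 1.

1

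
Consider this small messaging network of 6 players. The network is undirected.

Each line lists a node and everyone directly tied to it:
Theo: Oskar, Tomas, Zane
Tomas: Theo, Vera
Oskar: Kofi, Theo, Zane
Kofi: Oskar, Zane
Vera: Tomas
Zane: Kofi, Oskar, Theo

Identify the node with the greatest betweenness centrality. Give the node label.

Unnormalized betweenness of each node: Kofi:0, Oskar:3/2, Theo:6, Tomas:4, Vera:0, Zane:3/2.
Theo has the largest value, 6, making it the main broker — the node through which the most shortest paths run.

Theo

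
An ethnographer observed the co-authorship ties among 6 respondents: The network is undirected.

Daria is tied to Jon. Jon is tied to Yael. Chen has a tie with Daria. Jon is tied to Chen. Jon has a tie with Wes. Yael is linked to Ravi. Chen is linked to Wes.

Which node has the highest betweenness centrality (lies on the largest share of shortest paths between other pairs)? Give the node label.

Unnormalized betweenness of each node: Chen:1/2, Daria:0, Jon:13/2, Ravi:0, Wes:0, Yael:4.
Jon has the largest value, 13/2, making it the main broker — the node through which the most shortest paths run.

Jon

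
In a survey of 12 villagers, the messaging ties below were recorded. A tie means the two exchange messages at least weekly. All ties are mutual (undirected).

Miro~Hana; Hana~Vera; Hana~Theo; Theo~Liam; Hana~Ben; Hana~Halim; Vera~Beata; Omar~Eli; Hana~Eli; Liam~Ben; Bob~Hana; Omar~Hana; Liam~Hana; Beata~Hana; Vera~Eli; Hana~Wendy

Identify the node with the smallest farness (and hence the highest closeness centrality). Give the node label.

Farness (sum of distances to all others) for each node — Beata:20, Ben:20, Bob:21, Eli:19, Halim:21, Hana:11, Liam:19, Miro:21, Omar:20, Theo:20, Vera:19, Wendy:21.
The smallest farness is 11, for Hana, so Hana has the highest closeness.

Hana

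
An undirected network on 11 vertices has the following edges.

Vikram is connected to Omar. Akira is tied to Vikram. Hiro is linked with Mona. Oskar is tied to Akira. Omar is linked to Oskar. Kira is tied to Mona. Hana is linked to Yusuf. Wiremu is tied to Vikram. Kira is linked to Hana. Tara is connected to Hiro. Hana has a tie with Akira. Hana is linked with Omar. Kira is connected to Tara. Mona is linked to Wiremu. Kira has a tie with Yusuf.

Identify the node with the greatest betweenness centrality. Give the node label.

Kira

Unnormalized betweenness of each node: Akira:71/12, Hana:15, Hiro:5/4, Kira:187/12, Mona:29/3, Omar:71/12, Oskar:1/3, Tara:5/2, Vikram:13/2, Wiremu:16/3, Yusuf:0.
Kira has the largest value, 187/12, making it the main broker — the node through which the most shortest paths run.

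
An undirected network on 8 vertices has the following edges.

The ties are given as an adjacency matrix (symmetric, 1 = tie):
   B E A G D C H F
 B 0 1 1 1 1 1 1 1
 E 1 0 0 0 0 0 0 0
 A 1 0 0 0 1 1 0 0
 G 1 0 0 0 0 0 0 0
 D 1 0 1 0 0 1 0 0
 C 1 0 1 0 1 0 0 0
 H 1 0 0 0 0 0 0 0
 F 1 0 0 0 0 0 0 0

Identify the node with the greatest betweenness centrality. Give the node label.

B

Unnormalized betweenness of each node: A:0, B:18, C:0, D:0, E:0, F:0, G:0, H:0.
B has the largest value, 18, making it the main broker — the node through which the most shortest paths run.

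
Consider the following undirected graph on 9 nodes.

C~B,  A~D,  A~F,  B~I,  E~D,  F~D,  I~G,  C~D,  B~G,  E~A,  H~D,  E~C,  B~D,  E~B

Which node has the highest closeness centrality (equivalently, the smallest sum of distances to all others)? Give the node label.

D

Farness (sum of distances to all others) for each node — A:15, B:11, C:13, D:10, E:12, F:16, G:17, H:17, I:17.
The smallest farness is 10, for D, so D has the highest closeness.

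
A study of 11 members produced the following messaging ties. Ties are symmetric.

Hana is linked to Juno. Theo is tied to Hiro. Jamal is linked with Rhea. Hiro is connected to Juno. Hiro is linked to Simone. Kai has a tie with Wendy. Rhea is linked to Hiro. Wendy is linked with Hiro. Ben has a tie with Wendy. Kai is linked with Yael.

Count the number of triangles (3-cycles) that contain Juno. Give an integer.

Juno's neighbors are Hana and Hiro, but none of them are tied to each other, so no triangle contains Juno.

0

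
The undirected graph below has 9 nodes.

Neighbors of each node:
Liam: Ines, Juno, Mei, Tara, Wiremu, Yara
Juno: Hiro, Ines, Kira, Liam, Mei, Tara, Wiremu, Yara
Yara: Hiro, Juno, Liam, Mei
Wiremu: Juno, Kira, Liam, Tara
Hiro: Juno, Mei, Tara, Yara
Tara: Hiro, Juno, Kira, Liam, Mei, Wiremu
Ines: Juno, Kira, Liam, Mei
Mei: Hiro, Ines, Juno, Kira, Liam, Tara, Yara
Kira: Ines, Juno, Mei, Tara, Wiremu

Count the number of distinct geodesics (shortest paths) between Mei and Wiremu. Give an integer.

The shortest distance is 2. The length-2 paths are: Mei–Kira–Wiremu; Mei–Liam–Wiremu; Mei–Tara–Wiremu; Mei–Juno–Wiremu.
That gives 4 distinct shortest paths.

4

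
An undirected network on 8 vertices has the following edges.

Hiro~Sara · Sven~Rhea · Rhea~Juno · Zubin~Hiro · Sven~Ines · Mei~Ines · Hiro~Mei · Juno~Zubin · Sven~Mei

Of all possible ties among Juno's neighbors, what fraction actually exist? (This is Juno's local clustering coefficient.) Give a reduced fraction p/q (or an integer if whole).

Juno's neighbors: Rhea and Zubin (k = 2).
Possible neighbor pairs: C(2,2) = 1. Edges among them: none → e = 0.
Clustering(Juno) = 0/1.

0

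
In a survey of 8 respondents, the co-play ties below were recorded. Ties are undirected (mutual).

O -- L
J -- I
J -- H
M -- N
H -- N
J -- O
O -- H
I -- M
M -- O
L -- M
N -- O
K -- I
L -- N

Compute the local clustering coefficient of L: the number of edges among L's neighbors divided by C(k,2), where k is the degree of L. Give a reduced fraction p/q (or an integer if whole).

L's neighbors: M, N, and O (k = 3).
Possible neighbor pairs: C(3,2) = 3. Edges among them: M–N, M–O, N–O → e = 3.
Clustering(L) = 3/3 = 1.

1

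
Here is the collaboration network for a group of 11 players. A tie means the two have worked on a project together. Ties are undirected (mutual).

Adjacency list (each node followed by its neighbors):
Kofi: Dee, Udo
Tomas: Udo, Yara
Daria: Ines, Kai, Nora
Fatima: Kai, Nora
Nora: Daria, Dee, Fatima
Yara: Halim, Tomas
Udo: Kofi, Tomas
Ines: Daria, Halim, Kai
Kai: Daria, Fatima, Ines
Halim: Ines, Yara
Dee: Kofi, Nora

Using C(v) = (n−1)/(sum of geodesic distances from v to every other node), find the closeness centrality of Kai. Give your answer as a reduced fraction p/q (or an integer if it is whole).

5/13

Distances from Kai: Daria:1, Dee:3, Fatima:1, Halim:2, Ines:1, Kofi:4, Nora:2, Tomas:4, Udo:5, Yara:3. Sum = 26.
n = 11, so closeness = 10/26 = 5/13.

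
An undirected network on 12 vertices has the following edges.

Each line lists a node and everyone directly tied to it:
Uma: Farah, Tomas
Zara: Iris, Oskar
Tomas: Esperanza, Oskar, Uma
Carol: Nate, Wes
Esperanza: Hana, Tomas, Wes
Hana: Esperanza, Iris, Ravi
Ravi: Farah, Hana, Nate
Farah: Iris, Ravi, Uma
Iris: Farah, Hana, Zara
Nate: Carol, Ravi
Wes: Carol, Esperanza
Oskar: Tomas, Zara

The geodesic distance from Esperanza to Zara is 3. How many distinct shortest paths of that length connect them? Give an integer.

The shortest distance is 3. The length-3 paths are: Esperanza–Hana–Iris–Zara; Esperanza–Tomas–Oskar–Zara.
That gives 2 distinct shortest paths.

2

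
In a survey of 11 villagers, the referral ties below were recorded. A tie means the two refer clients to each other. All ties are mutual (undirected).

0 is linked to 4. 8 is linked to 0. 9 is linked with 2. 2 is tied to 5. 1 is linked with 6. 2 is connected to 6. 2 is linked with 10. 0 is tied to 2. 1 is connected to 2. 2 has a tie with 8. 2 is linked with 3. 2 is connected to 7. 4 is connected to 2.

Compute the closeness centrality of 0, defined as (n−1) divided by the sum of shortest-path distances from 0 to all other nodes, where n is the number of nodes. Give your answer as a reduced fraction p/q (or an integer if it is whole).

10/17

Distances from 0: 1:2, 2:1, 3:2, 4:1, 5:2, 6:2, 7:2, 8:1, 9:2, 10:2. Sum = 17.
n = 11, so closeness = 10/17.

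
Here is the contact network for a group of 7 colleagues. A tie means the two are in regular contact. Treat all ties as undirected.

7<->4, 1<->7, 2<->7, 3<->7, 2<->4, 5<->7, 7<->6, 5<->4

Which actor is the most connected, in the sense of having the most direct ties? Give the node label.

7

Degrees — 1:1, 2:2, 3:1, 4:3, 5:2, 6:1, 7:6.
The maximum is 6, attained only by 7.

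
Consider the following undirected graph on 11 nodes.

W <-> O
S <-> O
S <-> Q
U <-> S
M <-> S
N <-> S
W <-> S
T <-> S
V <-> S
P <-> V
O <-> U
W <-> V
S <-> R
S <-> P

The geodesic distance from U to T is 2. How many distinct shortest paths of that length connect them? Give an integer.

1

The shortest distance is 2, and the only length-2 path is U–S–T. So there is exactly 1 shortest path.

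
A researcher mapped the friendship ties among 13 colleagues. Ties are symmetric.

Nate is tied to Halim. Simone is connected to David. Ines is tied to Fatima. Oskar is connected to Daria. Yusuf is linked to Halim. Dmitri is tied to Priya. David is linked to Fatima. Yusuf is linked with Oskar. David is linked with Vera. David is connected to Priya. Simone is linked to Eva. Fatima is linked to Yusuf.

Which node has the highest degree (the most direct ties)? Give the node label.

David

Degrees — Daria:1, David:4, Dmitri:1, Eva:1, Fatima:3, Halim:2, Ines:1, Nate:1, Oskar:2, Priya:2, Simone:2, Vera:1, Yusuf:3.
The maximum is 4, attained only by David.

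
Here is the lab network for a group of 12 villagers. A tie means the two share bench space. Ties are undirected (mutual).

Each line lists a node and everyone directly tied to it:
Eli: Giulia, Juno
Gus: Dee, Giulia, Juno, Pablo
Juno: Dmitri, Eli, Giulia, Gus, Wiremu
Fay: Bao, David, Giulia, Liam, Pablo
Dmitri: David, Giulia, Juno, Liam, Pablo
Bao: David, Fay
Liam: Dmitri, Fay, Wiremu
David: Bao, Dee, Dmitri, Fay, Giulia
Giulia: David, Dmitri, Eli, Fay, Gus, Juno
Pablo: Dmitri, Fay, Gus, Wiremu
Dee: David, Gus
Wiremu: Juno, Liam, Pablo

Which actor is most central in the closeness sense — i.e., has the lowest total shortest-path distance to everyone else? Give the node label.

Farness (sum of distances to all others) for each node — Bao:24, David:18, Dee:23, Dmitri:17, Eli:24, Fay:17, Giulia:16, Gus:20, Juno:18, Liam:22, Pablo:19, Wiremu:22.
The smallest farness is 16, for Giulia, so Giulia has the highest closeness.

Giulia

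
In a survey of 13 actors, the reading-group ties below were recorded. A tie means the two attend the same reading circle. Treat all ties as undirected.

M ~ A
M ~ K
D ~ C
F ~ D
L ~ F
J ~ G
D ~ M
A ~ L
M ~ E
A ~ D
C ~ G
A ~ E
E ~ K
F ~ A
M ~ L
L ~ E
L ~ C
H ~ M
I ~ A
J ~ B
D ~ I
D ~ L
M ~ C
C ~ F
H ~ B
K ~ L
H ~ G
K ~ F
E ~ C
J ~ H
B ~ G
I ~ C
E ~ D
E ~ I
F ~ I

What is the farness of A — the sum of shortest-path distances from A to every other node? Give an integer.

21

Distances from A: B:3, C:2, D:1, E:1, F:1, G:3, H:2, I:1, J:3, K:2, L:1, M:1.
Sum = 3 + 2 + 1 + 1 + 1 + 3 + 2 + 1 + 3 + 2 + 1 + 1 = 21.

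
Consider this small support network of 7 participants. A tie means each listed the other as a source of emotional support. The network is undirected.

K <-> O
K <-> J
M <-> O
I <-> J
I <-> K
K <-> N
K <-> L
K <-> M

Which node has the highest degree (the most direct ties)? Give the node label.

K

Degrees — I:2, J:2, K:6, L:1, M:2, N:1, O:2.
The maximum is 6, attained only by K.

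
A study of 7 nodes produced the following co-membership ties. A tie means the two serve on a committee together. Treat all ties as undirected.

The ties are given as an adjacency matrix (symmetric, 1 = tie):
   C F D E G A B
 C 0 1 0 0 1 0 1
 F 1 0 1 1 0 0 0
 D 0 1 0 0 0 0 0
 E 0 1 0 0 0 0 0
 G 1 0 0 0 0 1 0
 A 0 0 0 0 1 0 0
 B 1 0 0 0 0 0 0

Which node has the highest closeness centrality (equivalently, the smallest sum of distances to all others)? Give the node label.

C

Farness (sum of distances to all others) for each node — A:17, B:14, C:9, D:15, E:15, F:10, G:12.
The smallest farness is 9, for C, so C has the highest closeness.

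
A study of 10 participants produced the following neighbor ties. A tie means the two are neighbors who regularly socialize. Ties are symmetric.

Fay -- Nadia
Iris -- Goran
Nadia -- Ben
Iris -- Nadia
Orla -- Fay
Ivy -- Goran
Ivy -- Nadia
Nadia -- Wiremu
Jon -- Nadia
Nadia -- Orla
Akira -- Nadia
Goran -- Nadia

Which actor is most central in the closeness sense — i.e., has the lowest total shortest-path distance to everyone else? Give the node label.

Farness (sum of distances to all others) for each node — Akira:17, Ben:17, Fay:16, Goran:15, Iris:16, Ivy:16, Jon:17, Nadia:9, Orla:16, Wiremu:17.
The smallest farness is 9, for Nadia, so Nadia has the highest closeness.

Nadia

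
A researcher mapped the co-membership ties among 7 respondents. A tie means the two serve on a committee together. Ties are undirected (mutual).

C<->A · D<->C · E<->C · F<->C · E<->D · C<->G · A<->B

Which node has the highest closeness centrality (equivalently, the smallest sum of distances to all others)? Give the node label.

C

Farness (sum of distances to all others) for each node — A:10, B:15, C:7, D:11, E:11, F:12, G:12.
The smallest farness is 7, for C, so C has the highest closeness.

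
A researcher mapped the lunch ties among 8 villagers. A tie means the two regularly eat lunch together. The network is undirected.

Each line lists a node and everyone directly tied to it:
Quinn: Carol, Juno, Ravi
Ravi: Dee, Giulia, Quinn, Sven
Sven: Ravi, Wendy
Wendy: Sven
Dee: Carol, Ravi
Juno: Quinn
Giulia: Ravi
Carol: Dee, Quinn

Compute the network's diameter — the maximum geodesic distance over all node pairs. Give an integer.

4

Eccentricity of each node (its greatest distance to any other): Carol:4, Dee:3, Giulia:3, Juno:4, Quinn:3, Ravi:2, Sven:3, Wendy:4.
The maximum eccentricity is 4, realized for instance by the pair Wendy–Juno via Wendy – Sven – Ravi – Quinn – Juno. So the diameter is 4.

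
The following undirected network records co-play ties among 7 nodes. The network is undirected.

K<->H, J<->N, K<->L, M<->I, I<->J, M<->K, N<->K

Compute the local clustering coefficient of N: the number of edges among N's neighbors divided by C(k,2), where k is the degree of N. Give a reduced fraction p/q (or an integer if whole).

0

N's neighbors: J and K (k = 2).
Possible neighbor pairs: C(2,2) = 1. Edges among them: none → e = 0.
Clustering(N) = 0/1.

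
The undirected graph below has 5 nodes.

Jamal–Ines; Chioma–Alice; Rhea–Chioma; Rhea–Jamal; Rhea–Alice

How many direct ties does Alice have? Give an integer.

Alice is directly tied to Chioma and Rhea. That is 2 neighbors, so the degree of Alice is 2.

2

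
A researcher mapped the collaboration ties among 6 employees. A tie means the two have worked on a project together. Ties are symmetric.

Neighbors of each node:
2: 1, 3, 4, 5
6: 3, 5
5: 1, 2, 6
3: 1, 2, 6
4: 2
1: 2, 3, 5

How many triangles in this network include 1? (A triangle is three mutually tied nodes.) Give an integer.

1's neighbors: 2, 3, and 5.
Neighbor pairs that are themselves tied: 1–2–3; 1–2–5. Each forms one triangle with 1, for 2 in total.

2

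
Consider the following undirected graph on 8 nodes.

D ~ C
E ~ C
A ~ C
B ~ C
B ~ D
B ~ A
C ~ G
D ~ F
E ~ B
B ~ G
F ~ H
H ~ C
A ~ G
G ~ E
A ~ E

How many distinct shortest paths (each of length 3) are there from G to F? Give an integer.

3

The shortest distance is 3. The length-3 paths are: G–C–D–F; G–B–D–F; G–C–H–F.
That gives 3 distinct shortest paths.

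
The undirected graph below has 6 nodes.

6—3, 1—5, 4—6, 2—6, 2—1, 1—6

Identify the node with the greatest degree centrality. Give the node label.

6

Degrees — 1:3, 2:2, 3:1, 4:1, 5:1, 6:4.
The maximum is 4, attained only by 6.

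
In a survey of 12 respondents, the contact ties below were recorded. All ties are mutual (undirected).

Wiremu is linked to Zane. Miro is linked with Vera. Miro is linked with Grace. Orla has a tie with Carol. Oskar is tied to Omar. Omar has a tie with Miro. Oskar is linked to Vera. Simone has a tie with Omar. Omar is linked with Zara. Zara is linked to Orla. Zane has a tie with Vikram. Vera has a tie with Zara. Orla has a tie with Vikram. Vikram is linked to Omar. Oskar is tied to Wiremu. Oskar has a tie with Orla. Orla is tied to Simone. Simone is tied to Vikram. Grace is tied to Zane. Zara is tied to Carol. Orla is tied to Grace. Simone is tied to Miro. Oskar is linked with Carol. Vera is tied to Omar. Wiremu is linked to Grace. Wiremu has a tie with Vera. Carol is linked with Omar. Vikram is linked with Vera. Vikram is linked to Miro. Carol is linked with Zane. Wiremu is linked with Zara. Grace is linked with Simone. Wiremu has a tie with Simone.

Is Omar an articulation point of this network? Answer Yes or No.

Even without Omar, every remaining node can still reach every other (the residual graph is connected), so Omar is not a cut vertex.

No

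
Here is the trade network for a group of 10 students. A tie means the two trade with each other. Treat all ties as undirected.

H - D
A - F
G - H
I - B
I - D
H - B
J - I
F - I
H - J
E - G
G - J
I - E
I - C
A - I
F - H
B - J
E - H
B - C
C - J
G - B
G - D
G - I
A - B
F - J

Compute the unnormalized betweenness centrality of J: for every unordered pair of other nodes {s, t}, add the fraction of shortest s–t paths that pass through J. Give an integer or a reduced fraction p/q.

Pairs whose geodesics pass through J — H–I: 1/6; H–C: 1/2; G–F: 1/3; G–C: 1/3; F–C: 1/2; F–B: 1/4.
All other pairs contribute 0.
Summing the contributions gives betweenness(J) = 25/12.

25/12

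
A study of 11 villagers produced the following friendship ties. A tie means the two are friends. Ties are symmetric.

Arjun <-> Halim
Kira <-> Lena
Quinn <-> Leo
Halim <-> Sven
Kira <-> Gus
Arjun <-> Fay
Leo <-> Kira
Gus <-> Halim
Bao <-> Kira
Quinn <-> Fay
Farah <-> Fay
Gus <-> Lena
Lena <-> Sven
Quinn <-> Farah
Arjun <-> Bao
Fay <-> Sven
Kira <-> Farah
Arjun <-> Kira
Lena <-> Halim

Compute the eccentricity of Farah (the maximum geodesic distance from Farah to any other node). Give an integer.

Distances from Farah: Arjun:2, Bao:2, Fay:1, Gus:2, Halim:3, Kira:1, Lena:2, Leo:2, Quinn:1, Sven:2.
The largest is 3 (to Halim), so the eccentricity of Farah is 3.

3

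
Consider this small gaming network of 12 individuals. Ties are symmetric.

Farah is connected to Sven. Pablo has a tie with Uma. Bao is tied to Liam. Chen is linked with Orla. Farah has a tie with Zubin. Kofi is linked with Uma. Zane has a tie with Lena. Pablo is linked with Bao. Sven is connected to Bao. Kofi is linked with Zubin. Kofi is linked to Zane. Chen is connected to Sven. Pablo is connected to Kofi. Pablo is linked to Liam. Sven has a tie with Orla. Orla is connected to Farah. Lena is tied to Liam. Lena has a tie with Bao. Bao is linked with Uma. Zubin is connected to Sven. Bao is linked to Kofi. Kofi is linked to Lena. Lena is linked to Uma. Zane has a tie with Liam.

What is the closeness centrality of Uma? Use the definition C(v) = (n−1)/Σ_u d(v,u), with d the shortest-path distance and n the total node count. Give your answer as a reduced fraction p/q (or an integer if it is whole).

11/21

Distances from Uma: Bao:1, Chen:3, Farah:3, Kofi:1, Lena:1, Liam:2, Orla:3, Pablo:1, Sven:2, Zane:2, Zubin:2. Sum = 21.
n = 12, so closeness = 11/21.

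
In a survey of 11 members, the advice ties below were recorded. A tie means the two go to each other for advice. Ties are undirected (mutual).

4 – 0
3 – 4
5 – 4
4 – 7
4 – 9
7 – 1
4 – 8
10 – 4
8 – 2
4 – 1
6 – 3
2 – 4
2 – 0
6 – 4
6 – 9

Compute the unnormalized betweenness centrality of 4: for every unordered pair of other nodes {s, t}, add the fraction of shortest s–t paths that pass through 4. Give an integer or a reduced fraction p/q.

39

Pairs whose geodesics pass through 4 — 6–10: 1; 6–7: 1; 6–2: 1; 6–0: 1; 6–5: 1; 6–8: 1; 6–1: 1; 10–9: 1; 10–7: 1; 10–2: 1; 10–0: 1; 10–5: 1; 10–8: 1; 10–1: 1 … (+26 more pairs).
All other pairs contribute 0.
Summing the contributions gives betweenness(4) = 39.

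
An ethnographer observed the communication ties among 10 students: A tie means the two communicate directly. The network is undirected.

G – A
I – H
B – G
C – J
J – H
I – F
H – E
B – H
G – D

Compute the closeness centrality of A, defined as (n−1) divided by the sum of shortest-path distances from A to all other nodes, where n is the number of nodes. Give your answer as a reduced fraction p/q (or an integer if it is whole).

3/10

Distances from A: B:2, C:5, D:2, E:4, F:5, G:1, H:3, I:4, J:4. Sum = 30.
n = 10, so closeness = 9/30 = 3/10.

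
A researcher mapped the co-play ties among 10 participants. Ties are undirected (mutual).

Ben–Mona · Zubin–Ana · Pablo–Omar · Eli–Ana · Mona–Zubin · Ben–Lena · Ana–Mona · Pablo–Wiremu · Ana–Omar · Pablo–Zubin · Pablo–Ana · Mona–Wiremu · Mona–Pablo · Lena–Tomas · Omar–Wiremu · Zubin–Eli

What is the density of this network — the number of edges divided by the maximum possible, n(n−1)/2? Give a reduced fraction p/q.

16/45

There are 16 edges and 10 nodes, so the maximum possible is C(10,2) = 45.
Density = 16/45.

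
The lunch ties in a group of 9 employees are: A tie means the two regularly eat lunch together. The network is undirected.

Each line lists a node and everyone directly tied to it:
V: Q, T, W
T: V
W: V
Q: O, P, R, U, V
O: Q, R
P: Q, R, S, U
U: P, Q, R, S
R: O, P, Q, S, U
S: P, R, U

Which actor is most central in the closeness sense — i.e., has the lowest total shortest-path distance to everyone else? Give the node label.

Q

Farness (sum of distances to all others) for each node — O:16, P:14, Q:11, R:13, S:18, T:21, U:14, V:14, W:21.
The smallest farness is 11, for Q, so Q has the highest closeness.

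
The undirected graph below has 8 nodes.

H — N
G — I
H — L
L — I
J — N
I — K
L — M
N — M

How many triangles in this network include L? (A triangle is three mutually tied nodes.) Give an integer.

L's neighbors are H, I, and M, but none of them are tied to each other, so no triangle contains L.

0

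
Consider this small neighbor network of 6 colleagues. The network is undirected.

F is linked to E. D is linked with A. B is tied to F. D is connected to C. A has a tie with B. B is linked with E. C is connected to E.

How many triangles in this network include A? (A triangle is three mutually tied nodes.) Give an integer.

0

A's neighbors are B and D, but none of them are tied to each other, so no triangle contains A.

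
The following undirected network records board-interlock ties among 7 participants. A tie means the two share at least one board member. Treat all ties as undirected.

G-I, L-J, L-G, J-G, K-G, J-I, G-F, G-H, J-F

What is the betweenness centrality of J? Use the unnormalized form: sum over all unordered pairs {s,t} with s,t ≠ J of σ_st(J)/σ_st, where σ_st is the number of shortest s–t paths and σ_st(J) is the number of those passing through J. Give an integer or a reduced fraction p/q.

3/2

Pairs whose geodesics pass through J — L–I: 1/2; L–F: 1/2; I–F: 1/2.
All other pairs contribute 0.
Summing the contributions gives betweenness(J) = 3/2.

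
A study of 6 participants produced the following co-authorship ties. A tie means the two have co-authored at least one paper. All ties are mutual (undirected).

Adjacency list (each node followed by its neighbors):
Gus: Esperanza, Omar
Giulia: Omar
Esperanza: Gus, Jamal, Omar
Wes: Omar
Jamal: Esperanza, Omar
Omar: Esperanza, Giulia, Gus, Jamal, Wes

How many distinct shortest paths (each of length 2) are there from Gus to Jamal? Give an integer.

The shortest distance is 2. The length-2 paths are: Gus–Omar–Jamal; Gus–Esperanza–Jamal.
That gives 2 distinct shortest paths.

2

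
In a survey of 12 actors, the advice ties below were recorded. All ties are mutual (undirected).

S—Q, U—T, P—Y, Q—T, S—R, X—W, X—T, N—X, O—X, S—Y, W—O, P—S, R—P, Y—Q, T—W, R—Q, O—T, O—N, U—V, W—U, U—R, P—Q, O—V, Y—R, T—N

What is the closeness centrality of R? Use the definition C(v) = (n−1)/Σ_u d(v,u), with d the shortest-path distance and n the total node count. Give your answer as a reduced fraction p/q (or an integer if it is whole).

11/20

Distances from R: N:3, O:3, P:1, Q:1, S:1, T:2, U:1, V:2, W:2, X:3, Y:1. Sum = 20.
n = 12, so closeness = 11/20.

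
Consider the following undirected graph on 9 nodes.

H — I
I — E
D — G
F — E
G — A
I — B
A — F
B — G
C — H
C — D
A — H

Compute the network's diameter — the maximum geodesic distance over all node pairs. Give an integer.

Eccentricity of each node (its greatest distance to any other): A:2, B:3, C:3, D:4, E:4, F:3, G:3, H:2, I:3.
The maximum eccentricity is 4, realized for instance by the pair D–E via D – G – A – F – E. So the diameter is 4.

4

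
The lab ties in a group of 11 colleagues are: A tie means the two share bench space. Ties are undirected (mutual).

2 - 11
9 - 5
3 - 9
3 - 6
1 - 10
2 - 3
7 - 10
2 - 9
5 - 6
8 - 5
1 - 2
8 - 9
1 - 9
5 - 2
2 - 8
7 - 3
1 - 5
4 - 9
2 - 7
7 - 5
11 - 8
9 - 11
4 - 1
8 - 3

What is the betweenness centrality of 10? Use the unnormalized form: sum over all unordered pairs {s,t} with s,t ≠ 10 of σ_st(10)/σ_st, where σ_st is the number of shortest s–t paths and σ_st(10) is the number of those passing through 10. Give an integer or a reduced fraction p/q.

Pairs whose geodesics pass through 10 — 1–7: 1/3; 4–7: 1/6.
All other pairs contribute 0.
Summing the contributions gives betweenness(10) = 1/2.

1/2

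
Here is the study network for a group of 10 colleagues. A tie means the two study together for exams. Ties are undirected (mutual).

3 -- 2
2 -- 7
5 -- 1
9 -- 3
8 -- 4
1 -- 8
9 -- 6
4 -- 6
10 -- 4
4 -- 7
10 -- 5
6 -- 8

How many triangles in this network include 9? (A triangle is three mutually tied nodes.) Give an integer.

0

9's neighbors are 3 and 6, but none of them are tied to each other, so no triangle contains 9.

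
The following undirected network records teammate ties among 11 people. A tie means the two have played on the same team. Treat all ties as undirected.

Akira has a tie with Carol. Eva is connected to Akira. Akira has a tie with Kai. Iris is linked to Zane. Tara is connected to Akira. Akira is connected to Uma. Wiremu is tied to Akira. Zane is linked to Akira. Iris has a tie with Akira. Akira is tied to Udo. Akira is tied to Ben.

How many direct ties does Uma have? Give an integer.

Uma is directly tied to Akira. That is 1 neighbor, so the degree of Uma is 1.

1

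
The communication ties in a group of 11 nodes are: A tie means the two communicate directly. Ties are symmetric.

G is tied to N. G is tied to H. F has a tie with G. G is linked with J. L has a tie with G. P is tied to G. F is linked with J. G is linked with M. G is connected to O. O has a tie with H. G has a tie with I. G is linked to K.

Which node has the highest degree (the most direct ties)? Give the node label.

G

Degrees — F:2, G:10, H:2, I:1, J:2, K:1, L:1, M:1, N:1, O:2, P:1.
The maximum is 10, attained only by G.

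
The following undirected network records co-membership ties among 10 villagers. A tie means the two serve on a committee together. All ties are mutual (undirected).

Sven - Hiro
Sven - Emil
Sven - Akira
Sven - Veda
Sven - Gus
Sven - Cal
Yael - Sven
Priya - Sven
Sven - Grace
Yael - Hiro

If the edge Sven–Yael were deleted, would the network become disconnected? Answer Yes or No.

Even without that edge, Sven still reaches Yael via Sven – Hiro – Yael, so the network stays connected. Not a bridge.

No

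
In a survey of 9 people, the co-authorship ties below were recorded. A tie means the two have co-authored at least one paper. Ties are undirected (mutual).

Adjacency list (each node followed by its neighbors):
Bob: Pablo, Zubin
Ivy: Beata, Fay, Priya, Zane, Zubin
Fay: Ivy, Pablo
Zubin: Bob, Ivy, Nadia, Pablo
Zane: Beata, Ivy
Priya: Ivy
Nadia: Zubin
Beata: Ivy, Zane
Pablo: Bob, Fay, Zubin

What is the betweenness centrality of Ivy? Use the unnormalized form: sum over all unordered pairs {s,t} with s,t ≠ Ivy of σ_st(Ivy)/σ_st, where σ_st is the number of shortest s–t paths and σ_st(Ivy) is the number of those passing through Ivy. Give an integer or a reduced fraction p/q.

Pairs whose geodesics pass through Ivy — Nadia–Beata: 1; Nadia–Zane: 1; Nadia–Fay: 1/2; Nadia–Priya: 1; Beata–Fay: 1; Beata–Pablo: 2/2; Beata–Zubin: 1; Beata–Bob: 1; Beata–Priya: 1; Zane–Fay: 1; Zane–Pablo: 2/2; Zane–Zubin: 1; Zane–Bob: 1; Zane–Priya: 1 … (+5 more pairs).
All other pairs contribute 0.
Summing the contributions gives betweenness(Ivy) = 18.

18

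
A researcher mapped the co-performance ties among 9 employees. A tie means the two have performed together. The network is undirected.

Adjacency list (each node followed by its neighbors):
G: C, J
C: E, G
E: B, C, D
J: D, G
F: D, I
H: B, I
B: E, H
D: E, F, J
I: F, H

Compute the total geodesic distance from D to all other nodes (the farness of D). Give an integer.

14

Distances from D: B:2, C:2, E:1, F:1, G:2, H:3, I:2, J:1.
Sum = 2 + 2 + 1 + 1 + 2 + 3 + 2 + 1 = 14.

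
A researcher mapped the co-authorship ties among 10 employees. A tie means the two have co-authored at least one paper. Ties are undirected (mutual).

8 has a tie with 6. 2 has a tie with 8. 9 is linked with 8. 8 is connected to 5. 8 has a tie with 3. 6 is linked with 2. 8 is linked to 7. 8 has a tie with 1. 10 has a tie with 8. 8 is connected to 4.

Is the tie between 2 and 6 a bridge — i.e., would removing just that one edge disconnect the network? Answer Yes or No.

Even without that edge, 2 still reaches 6 via 2 – 8 – 6, so the network stays connected. Not a bridge.

No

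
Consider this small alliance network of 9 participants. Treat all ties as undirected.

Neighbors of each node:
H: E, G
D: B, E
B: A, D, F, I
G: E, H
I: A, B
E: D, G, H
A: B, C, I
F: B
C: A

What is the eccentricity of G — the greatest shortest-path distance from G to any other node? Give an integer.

Distances from G: A:4, B:3, C:5, D:2, E:1, F:4, H:1, I:4.
The largest is 5 (to C), so the eccentricity of G is 5.

5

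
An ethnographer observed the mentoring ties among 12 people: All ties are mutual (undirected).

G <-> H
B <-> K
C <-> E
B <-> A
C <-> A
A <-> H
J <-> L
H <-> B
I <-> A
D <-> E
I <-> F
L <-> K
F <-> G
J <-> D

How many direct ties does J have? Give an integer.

J is directly tied to D and L. That is 2 neighbors, so the degree of J is 2.

2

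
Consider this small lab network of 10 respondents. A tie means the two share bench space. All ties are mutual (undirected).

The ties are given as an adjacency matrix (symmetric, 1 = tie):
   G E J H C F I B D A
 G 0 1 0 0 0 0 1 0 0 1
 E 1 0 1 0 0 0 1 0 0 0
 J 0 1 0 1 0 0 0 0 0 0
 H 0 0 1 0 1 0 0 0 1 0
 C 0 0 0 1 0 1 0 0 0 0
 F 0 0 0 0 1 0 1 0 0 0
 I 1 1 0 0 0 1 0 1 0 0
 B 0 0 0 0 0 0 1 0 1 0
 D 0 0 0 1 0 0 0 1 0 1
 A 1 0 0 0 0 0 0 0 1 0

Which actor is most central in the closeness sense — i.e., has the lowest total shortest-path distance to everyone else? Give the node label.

Farness (sum of distances to all others) for each node — A:19, B:18, C:20, D:17, E:17, F:19, G:17, H:17, I:15, J:19.
The smallest farness is 15, for I, so I has the highest closeness.

I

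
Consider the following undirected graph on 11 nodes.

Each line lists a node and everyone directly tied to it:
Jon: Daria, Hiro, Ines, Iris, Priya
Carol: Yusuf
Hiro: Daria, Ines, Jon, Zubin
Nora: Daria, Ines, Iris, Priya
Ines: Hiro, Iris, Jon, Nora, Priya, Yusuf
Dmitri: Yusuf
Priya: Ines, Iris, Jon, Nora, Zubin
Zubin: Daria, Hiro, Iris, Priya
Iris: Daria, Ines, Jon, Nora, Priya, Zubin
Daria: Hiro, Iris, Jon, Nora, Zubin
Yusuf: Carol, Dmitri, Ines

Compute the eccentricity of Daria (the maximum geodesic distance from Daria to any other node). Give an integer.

4

Distances from Daria: Carol:4, Dmitri:4, Hiro:1, Ines:2, Iris:1, Jon:1, Nora:1, Priya:2, Yusuf:3, Zubin:1.
The largest is 4 (to Dmitri and Carol), so the eccentricity of Daria is 4.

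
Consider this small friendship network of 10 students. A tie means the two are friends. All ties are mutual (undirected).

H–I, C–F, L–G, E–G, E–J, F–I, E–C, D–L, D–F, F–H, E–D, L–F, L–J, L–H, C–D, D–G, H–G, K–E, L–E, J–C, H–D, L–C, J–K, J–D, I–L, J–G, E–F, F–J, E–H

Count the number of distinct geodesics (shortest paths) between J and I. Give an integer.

The shortest distance is 2. The length-2 paths are: J–L–I; J–F–I.
That gives 2 distinct shortest paths.

2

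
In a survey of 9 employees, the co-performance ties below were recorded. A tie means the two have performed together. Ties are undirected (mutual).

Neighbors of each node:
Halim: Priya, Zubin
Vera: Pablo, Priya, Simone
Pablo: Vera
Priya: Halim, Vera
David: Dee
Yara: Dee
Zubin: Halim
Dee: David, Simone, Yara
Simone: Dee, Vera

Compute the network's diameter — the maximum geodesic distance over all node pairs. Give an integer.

6

Eccentricity of each node (its greatest distance to any other): David:6, Dee:5, Halim:5, Pablo:4, Priya:4, Simone:4, Vera:3, Yara:6, Zubin:6.
The maximum eccentricity is 6, realized for instance by the pair David–Zubin via David – Dee – Simone – Vera – Priya – Halim – Zubin. So the diameter is 6.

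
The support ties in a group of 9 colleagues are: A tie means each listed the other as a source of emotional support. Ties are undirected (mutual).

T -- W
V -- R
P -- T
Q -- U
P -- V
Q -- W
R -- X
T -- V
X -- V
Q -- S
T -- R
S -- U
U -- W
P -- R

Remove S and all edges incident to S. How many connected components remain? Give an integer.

1

S's neighbors (Q and U) remain reachable from one another through other ties, so the rest of the network stays in one piece.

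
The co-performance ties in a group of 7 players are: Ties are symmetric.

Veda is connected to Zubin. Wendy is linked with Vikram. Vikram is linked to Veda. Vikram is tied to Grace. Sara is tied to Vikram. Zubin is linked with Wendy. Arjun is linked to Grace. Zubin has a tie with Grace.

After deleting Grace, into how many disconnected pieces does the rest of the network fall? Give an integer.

Without Grace, the remaining ties split the others into: {Sara, Veda, Vikram, Wendy, Zubin}; {Arjun}.
That's 2 separate components.

2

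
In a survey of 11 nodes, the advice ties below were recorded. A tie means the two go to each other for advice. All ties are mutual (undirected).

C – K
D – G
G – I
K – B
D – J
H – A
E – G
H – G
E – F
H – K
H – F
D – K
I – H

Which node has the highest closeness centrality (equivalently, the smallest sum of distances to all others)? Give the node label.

H

Farness (sum of distances to all others) for each node — A:25, B:26, C:26, D:19, E:25, F:23, G:18, H:16, I:21, J:28, K:17.
The smallest farness is 16, for H, so H has the highest closeness.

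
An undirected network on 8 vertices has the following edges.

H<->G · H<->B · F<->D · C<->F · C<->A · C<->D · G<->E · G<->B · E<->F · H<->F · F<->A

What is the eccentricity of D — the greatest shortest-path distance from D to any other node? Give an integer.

Distances from D: A:2, B:3, C:1, E:2, F:1, G:3, H:2.
The largest is 3 (to G and B), so the eccentricity of D is 3.

3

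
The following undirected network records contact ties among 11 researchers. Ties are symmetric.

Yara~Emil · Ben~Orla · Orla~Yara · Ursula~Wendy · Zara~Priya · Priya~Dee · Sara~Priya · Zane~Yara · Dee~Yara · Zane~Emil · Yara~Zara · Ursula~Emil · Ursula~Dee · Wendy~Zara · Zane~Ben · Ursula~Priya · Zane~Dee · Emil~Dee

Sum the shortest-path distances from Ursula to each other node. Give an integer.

18

Distances from Ursula: Ben:3, Dee:1, Emil:1, Orla:3, Priya:1, Sara:2, Wendy:1, Yara:2, Zane:2, Zara:2.
Sum = 3 + 1 + 1 + 3 + 1 + 2 + 1 + 2 + 2 + 2 = 18.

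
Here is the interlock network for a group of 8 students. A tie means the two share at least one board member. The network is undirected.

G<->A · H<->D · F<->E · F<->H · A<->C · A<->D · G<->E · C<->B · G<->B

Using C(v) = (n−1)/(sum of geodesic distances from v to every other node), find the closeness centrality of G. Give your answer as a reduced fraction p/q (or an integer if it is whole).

Distances from G: A:1, B:1, C:2, D:2, E:1, F:2, H:3. Sum = 12.
n = 8, so closeness = 7/12.

7/12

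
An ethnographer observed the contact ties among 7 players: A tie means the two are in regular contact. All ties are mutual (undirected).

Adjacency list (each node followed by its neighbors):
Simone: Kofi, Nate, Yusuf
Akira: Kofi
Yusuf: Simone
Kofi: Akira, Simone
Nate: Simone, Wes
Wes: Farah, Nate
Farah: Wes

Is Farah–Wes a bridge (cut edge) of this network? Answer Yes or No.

Yes

Without the Farah–Wes edge there is no alternate route between Farah and Wes, so the network disconnects. It is a bridge.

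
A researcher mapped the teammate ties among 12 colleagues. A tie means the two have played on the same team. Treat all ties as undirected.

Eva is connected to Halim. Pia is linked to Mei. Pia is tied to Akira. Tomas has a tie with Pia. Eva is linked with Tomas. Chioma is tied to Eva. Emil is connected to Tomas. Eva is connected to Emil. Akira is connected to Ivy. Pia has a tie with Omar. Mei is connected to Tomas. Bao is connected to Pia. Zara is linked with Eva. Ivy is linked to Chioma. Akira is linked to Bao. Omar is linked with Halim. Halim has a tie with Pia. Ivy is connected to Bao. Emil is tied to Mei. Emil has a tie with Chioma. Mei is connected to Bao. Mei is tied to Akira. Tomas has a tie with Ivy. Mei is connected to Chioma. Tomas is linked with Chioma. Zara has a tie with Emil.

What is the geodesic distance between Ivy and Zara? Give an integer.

One shortest route is Ivy – Tomas – Eva – Zara, which uses 3 edges, and at distance 2 from Ivy we only reach {Emil, Eva, Mei, Pia}, which does not include Zara. So d(Ivy,Zara) = 3.

3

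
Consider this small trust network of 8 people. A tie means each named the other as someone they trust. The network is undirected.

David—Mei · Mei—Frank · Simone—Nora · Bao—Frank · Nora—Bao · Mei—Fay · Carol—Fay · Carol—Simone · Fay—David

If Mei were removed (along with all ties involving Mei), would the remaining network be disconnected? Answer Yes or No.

Even without Mei, every remaining node can still reach every other (the residual graph is connected), so Mei is not a cut vertex.

No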